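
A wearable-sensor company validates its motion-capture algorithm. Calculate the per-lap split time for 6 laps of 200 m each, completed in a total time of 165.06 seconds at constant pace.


Split time = total_time / n_laps = 165.06 / 6
Split time = 27.51 s per lap

27.51 s


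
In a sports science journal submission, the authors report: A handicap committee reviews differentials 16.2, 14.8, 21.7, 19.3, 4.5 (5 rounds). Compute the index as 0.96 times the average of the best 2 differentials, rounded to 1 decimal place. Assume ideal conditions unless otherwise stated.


All differentials: 16.2, 14.8, 21.7, 19.3, 4.5
Sorted: 4.5, 14.8, 16.2, 19.3, 21.7
Best 2: 4.5, 14.8
Average of best = 19.3 / 2 = 9.65
Raw index = 9.65 * 0.96 = 9.264
Handicap index = round(9.264, 1) = 9.3

9.3


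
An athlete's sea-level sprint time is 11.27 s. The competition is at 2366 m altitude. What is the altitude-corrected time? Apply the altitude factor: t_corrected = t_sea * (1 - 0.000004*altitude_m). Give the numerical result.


Correction factor = 1 - 0.000004 * 2366 = 0.990536
t_corrected = t_sea * factor = 11.27 * 0.990536
t_corrected = 11.1633 s

11.1633 s


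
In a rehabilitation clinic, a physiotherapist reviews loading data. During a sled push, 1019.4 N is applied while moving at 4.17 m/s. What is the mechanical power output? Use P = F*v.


P = F * v
P = 1019.4 * 4.17
P = 4250.898 W

4250.898 W


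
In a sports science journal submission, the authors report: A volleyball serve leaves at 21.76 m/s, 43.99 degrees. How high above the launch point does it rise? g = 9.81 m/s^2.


H = (v*sin(theta))^2 / (2*g)
vy = v*sin(theta) = 21.76 * sin(43.99 deg) = 15.113 m/s
H = vy^2 / (2*g) = 228.4038 / (2*9.81)
H = 228.4038 / 19.62 = 11.6414 m

11.6414 m


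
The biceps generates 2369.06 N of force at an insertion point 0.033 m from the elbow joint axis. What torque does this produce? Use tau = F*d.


tau = F * d
tau = 2369.06 * 0.033
tau = 78.179 N*m

78.179 N*m


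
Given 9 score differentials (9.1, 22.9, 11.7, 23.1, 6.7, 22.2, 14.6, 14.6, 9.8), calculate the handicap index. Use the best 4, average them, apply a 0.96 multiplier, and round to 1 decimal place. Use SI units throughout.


All differentials: 9.1, 22.9, 11.7, 23.1, 6.7, 22.2, 14.6, 14.6, 9.8
Sorted: 6.7, 9.1, 9.8, 11.7, 14.6, 14.6, 22.2, 22.9, 23.1
Best 4: 6.7, 9.1, 9.8, 11.7
Average of best = 37.3 / 4 = 9.325
Raw index = 9.325 * 0.96 = 8.952
Handicap index = round(8.952, 1) = 9.0

9.0


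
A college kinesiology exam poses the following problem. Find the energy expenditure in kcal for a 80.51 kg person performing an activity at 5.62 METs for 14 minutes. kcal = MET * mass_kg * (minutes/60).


kcal = MET * mass * time_hr
Convert time: 14 min = 0.2333 hr
kcal = 5.62 * 80.51 * 0.2333
kcal = 105.5754 kcal

105.5754 kcal


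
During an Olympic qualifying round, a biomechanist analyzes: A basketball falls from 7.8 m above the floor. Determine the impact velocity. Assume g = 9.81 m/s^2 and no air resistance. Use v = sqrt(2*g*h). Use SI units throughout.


v = sqrt(2 * g * h)
v = sqrt(2 * 9.81 * 7.8)
v = sqrt(153.036) = 12.3708 m/s

12.3708 m/s


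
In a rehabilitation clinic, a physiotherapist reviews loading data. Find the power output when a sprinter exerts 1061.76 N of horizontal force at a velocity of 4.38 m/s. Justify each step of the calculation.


P = F * v
P = 1061.76 * 4.38
P = 4650.5088 W

4650.5088 W


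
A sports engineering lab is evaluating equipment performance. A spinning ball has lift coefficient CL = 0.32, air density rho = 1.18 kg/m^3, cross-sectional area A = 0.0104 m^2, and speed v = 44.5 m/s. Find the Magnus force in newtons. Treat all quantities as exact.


FM = 0.5 * CL * rho * A * v^2
FM = 0.5 * 0.32 * 1.18 * 0.0104 * 44.5^2
v^2 = 1980.25
FM = 0.5 * 0.32 * 1.18 * 0.0104 * 1980.25 = 3.8883 N

3.8883 N


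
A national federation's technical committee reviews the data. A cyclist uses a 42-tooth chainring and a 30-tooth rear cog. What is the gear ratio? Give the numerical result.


GR = front_teeth / rear_teeth
GR = 42 / 30
GR = 1.4

1.4


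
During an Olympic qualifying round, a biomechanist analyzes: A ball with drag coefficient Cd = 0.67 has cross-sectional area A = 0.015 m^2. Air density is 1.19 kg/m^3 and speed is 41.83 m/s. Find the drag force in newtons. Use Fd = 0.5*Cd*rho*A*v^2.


Fd = 0.5 * Cd * rho * A * v^2
Fd = 0.5 * 0.67 * 1.19 * 0.015 * 41.83^2
v^2 = 1749.7489
Fd = 0.5 * 0.67 * 1.19 * 0.015 * 1749.7489 = 10.4631 N

10.4631 N


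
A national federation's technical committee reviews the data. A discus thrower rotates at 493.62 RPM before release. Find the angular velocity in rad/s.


omega = RPM * 2 * pi / 60
omega = 493.62 * 2 * 3.14159 / 60
omega = 3101.5059 / 60 = 51.6918 rad/s

51.6918 rad/s


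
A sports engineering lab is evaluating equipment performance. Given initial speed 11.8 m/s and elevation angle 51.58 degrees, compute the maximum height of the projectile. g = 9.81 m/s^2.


H = (v*sin(theta))^2 / (2*g)
vy = v*sin(theta) = 11.8 * sin(51.58 deg) = 9.245 m/s
H = vy^2 / (2*g) = 85.4705 / (2*9.81)
H = 85.4705 / 19.62 = 4.3563 m

4.3563 m


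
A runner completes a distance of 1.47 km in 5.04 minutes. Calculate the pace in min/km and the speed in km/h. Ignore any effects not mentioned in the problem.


Pace = time / distance = 5.04 min / 1.47 km = 3.4286 min/km
Speed = distance / time_in_hours = 1.47 / 0.084 hr
Speed = 17.5 km/h

3.4286 min/km, 17.5 km/h


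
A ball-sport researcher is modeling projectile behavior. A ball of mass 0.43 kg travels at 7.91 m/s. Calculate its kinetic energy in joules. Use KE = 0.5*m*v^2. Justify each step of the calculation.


KE = 0.5 * m * v^2
KE = 0.5 * 0.43 * 7.91^2
KE = 0.5 * 0.43 * 62.5681 = 13.4521 J

13.4521 J


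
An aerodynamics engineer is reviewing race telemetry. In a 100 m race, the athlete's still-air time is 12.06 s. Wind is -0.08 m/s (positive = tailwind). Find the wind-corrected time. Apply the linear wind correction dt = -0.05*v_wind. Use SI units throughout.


dt = -0.05 * v_wind = -0.05 * -0.08 = 0.004 s
t_corrected = t_still + dt = 12.06 + (0.004)
t_corrected = 12.064 s

12.064 s


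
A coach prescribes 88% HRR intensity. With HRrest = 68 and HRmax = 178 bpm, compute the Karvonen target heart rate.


Target = HRrest + pct*(HRmax - HRrest)
Heart rate reserve = HRmax - HRrest = 178 - 68 = 110 bpm
Fraction = 88% = 0.88
Target = 68 + 0.88 * 110
Target = 68 + 96.8 = 164.8 bpm

164.8 bpm


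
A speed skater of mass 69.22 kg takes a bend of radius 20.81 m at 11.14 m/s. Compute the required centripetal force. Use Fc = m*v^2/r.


Fc = m * v^2 / r
v^2 = 11.14^2 = 124.0996
Fc = 69.22 * 124.0996 / 20.81
Fc = 8590.1743 / 20.81 = 412.7907 N

412.7907 N


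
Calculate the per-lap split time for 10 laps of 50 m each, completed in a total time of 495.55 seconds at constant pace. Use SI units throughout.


Split time = total_time / n_laps = 495.55 / 10
Split time = 49.555 s per lap

49.555 s


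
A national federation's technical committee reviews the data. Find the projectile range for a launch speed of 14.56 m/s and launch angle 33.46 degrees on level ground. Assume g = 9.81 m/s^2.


R = v^2 * sin(2*theta) / g
Convert angle to radians: theta = 33.46 deg = 0.584 rad
sin(2*theta) = sin(1.168) = 0.92
R = 14.56^2 * 0.92 / 9.81
R = 211.9936 * 0.92 / 9.81 = 19.8803 m

19.8803 m


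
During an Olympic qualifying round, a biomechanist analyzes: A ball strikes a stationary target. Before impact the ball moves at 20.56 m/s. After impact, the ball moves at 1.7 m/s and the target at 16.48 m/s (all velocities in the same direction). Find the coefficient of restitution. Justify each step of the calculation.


e = (v2_after - v1_after) / (v1_before - v2_before)
Numerator = 16.48 - 1.7 = 14.78
Denominator = 20.56 - 0 = 20.56
e = 14.78 / 20.56 = 0.7189

0.7189


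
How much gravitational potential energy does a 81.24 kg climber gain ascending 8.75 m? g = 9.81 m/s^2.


PE = m * g * h
PE = 81.24 * 9.81 * 8.75
PE = 796.9644 * 8.75 = 6973.4385 J

6973.4385 J


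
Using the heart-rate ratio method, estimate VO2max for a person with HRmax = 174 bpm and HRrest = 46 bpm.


VO2max = 15.3 * HRmax / HRrest
VO2max = 15.3 * 174 / 46
VO2max = 2662.2 / 46 = 57.8739 mL/kg/min

57.8739 mL/kg/min


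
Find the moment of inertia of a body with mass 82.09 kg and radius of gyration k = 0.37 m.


I = m * k^2
I = 82.09 * 0.37^2
I = 82.09 * 0.1369 = 11.2381 kg*m^2

11.2381 kg*m^2


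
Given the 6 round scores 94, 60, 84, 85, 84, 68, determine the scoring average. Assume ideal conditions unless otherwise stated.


Average = sum / n
Sum = 475
Average = 475 / 6 = 79.1667

79.1667


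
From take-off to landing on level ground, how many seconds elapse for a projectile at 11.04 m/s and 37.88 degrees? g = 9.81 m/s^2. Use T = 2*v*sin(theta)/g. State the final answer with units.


T = 2*v*sin(theta)/g
sin(theta) = sin(37.88 deg) = 0.614
T = 2*11.04*0.614 / 9.81
T = 13.5573 / 9.81 = 1.382 s

1.382 s


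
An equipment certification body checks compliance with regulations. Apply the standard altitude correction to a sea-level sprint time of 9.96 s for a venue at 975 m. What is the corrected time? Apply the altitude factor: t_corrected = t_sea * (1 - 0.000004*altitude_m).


Correction factor = 1 - 0.000004 * 975 = 0.9961
t_corrected = t_sea * factor = 9.96 * 0.9961
t_corrected = 9.9212 s

9.9212 s


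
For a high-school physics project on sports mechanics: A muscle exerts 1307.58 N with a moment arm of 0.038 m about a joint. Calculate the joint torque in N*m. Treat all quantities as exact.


tau = F * d
tau = 1307.58 * 0.038
tau = 49.688 N*m

49.688 N*m


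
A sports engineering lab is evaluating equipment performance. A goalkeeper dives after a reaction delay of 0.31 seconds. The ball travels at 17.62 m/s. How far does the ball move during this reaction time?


d = v * t
d = 17.62 * 0.31
d = 5.4622 m

5.4622 m


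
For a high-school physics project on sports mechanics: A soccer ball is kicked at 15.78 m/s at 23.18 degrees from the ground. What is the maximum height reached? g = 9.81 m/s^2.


H = (v*sin(theta))^2 / (2*g)
vy = v*sin(theta) = 15.78 * sin(23.18 deg) = 6.2113 m/s
H = vy^2 / (2*g) = 38.5807 / (2*9.81)
H = 38.5807 / 19.62 = 1.9664 m

1.9664 m


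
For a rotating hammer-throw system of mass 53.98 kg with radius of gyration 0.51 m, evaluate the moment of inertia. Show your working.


I = m * k^2
I = 53.98 * 0.51^2
I = 53.98 * 0.2601 = 14.0402 kg*m^2

14.0402 kg*m^2


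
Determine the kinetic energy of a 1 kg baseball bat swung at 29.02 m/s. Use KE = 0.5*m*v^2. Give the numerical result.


KE = 0.5 * m * v^2
KE = 0.5 * 1 * 29.02^2
KE = 0.5 * 1 * 842.1604 = 421.0802 J

421.0802 J


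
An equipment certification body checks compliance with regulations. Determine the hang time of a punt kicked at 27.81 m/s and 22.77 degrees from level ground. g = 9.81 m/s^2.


T = 2*v*sin(theta)/g
sin(theta) = sin(22.77 deg) = 0.387
T = 2*27.81*0.387 / 9.81
T = 21.5268 / 9.81 = 2.1944 s

2.1944 s


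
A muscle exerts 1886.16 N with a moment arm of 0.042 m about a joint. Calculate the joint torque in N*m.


tau = F * d
tau = 1886.16 * 0.042
tau = 79.2187 N*m

79.2187 N*m


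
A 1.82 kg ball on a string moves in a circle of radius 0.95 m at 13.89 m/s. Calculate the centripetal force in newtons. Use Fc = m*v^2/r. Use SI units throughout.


Fc = m * v^2 / r
v^2 = 13.89^2 = 192.9321
Fc = 1.82 * 192.9321 / 0.95
Fc = 351.1364 / 0.95 = 369.6173 N

369.6173 N


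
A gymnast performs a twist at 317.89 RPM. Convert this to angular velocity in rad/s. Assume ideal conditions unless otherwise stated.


omega = RPM * 2 * pi / 60
omega = 317.89 * 2 * 3.14159 / 60
omega = 1997.3618 / 60 = 33.2894 rad/s

33.2894 rad/s


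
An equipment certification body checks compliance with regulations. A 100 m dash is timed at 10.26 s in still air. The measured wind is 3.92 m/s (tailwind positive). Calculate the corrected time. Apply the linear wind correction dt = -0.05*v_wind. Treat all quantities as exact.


dt = -0.05 * v_wind = -0.05 * 3.92 = -0.196 s
t_corrected = t_still + dt = 10.26 + (-0.196)
t_corrected = 10.064 s

10.064 s


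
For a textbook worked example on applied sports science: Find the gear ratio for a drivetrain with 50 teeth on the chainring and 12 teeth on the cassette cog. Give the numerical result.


GR = front_teeth / rear_teeth
GR = 50 / 12
GR = 4.1667

4.1667


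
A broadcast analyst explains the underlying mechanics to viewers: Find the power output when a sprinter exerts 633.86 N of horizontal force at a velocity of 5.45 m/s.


P = F * v
P = 633.86 * 5.45
P = 3454.537 W

3454.537 W


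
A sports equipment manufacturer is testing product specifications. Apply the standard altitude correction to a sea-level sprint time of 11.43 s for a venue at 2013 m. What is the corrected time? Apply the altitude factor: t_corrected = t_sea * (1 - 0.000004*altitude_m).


Correction factor = 1 - 0.000004 * 2013 = 0.991948
t_corrected = t_sea * factor = 11.43 * 0.991948
t_corrected = 11.338 s

11.338 s


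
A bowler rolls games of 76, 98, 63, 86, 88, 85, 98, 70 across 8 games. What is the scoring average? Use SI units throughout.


Average = sum / n
Sum = 664
Average = 664 / 8 = 83

83


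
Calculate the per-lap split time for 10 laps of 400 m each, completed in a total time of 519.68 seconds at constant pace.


Split time = total_time / n_laps = 519.68 / 10
Split time = 51.968 s per lap

51.968 s


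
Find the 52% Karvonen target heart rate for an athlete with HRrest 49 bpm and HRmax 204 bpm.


Target = HRrest + pct*(HRmax - HRrest)
Heart rate reserve = HRmax - HRrest = 204 - 49 = 155 bpm
Fraction = 52% = 0.52
Target = 49 + 0.52 * 155
Target = 49 + 80.6 = 129.6 bpm

129.6 bpm


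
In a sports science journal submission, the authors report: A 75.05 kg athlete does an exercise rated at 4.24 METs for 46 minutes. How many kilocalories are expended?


kcal = MET * mass * time_hr
Convert time: 46 min = 0.7667 hr
kcal = 4.24 * 75.05 * 0.7667
kcal = 243.9625 kcal

243.9625 kcal


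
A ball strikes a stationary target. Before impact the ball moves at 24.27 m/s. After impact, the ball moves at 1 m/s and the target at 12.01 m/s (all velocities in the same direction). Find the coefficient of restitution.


e = (v2_after - v1_after) / (v1_before - v2_before)
Numerator = 12.01 - 1 = 11.01
Denominator = 24.27 - 0 = 24.27
e = 11.01 / 24.27 = 0.4536

0.4536


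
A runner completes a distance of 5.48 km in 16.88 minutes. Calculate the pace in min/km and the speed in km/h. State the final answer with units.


Pace = time / distance = 16.88 min / 5.48 km = 3.0803 min/km
Speed = distance / time_in_hours = 5.48 / 0.2813 hr
Speed = 19.4787 km/h

3.0803 min/km, 19.4787 km/h


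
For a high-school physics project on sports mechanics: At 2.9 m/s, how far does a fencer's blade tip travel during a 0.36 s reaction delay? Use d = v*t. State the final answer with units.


d = v * t
d = 2.9 * 0.36
d = 1.044 m

1.044 m


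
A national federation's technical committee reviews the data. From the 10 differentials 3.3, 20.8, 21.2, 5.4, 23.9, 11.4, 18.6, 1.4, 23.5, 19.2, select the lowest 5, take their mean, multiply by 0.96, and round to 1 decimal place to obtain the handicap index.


All differentials: 3.3, 20.8, 21.2, 5.4, 23.9, 11.4, 18.6, 1.4, 23.5, 19.2
Sorted: 1.4, 3.3, 5.4, 11.4, 18.6, 19.2, 20.8, 21.2, 23.5, 23.9
Best 5: 1.4, 3.3, 5.4, 11.4, 18.6
Average of best = 40.1 / 5 = 8.02
Raw index = 8.02 * 0.96 = 7.6992
Handicap index = round(7.6992, 1) = 7.7

7.7


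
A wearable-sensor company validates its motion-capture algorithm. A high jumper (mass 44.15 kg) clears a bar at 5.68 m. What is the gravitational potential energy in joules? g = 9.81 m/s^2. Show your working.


PE = m * g * h
PE = 44.15 * 9.81 * 5.68
PE = 433.1115 * 5.68 = 2460.0733 J

2460.0733 J


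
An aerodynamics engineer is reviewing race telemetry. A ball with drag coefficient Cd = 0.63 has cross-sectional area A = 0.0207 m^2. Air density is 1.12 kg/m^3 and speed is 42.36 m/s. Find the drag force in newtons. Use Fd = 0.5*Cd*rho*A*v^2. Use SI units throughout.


Fd = 0.5 * Cd * rho * A * v^2
Fd = 0.5 * 0.63 * 1.12 * 0.0207 * 42.36^2
v^2 = 1794.3696
Fd = 0.5 * 0.63 * 1.12 * 0.0207 * 1794.3696 = 13.1042 N

13.1042 N


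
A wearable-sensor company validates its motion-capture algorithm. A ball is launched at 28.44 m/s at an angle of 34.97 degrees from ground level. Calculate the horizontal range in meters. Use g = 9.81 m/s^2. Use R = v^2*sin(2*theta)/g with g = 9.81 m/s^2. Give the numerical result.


R = v^2 * sin(2*theta) / g
Convert angle to radians: theta = 34.97 deg = 0.6103 rad
sin(2*theta) = sin(1.2207) = 0.9393
R = 28.44^2 * 0.9393 / 9.81
R = 808.8336 * 0.9393 / 9.81 = 77.448 m

77.448 m


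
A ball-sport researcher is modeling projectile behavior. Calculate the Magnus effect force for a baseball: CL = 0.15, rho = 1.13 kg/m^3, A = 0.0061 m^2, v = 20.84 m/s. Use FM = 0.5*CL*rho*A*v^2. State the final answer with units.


FM = 0.5 * CL * rho * A * v^2
FM = 0.5 * 0.15 * 1.13 * 0.0061 * 20.84^2
v^2 = 434.3056
FM = 0.5 * 0.15 * 1.13 * 0.0061 * 434.3056 = 0.2245 N

0.2245 N


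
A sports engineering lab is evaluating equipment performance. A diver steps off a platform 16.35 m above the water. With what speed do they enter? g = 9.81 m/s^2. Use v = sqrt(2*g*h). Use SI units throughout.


v = sqrt(2 * g * h)
v = sqrt(2 * 9.81 * 16.35)
v = sqrt(320.787) = 17.9105 m/s

17.9105 m/s


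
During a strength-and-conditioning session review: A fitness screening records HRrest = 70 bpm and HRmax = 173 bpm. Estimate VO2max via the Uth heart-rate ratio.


VO2max = 15.3 * HRmax / HRrest
VO2max = 15.3 * 173 / 70
VO2max = 2646.9 / 70 = 37.8129 mL/kg/min

37.8129 mL/kg/min


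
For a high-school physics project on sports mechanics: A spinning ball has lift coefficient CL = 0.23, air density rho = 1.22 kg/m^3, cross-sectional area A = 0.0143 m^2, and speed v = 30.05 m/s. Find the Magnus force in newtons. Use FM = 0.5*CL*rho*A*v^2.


FM = 0.5 * CL * rho * A * v^2
FM = 0.5 * 0.23 * 1.22 * 0.0143 * 30.05^2
v^2 = 903.0025
FM = 0.5 * 0.23 * 1.22 * 0.0143 * 903.0025 = 1.8117 N

1.8117 N


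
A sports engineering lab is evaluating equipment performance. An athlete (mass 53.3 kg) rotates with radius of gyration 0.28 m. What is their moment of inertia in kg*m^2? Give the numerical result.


I = m * k^2
I = 53.3 * 0.28^2
I = 53.3 * 0.0784 = 4.1787 kg*m^2

4.1787 kg*m^2


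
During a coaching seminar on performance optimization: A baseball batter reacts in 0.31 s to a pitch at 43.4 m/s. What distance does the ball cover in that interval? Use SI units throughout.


d = v * t
d = 43.4 * 0.31
d = 13.454 m

13.454 m


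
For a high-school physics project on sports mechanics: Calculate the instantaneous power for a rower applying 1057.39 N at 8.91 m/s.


P = F * v
P = 1057.39 * 8.91
P = 9421.3449 W

9421.3449 W


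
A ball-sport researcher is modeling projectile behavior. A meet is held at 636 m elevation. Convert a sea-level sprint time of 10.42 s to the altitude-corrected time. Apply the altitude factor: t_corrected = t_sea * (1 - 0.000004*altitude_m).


Correction factor = 1 - 0.000004 * 636 = 0.997456
t_corrected = t_sea * factor = 10.42 * 0.997456
t_corrected = 10.3935 s

10.3935 s


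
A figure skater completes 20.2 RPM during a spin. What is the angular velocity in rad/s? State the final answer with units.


omega = RPM * 2 * pi / 60
omega = 20.2 * 2 * 3.14159 / 60
omega = 126.9203 / 60 = 2.1153 rad/s

2.1153 rad/s


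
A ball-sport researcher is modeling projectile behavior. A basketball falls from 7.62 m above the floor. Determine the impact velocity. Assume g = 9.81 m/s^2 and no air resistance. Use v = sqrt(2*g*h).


v = sqrt(2 * g * h)
v = sqrt(2 * 9.81 * 7.62)
v = sqrt(149.5044) = 12.2272 m/s

12.2272 m/s


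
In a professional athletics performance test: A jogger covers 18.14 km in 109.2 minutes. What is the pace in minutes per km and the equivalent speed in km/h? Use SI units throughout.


Pace = time / distance = 109.2 min / 18.14 km = 6.0198 min/km
Speed = distance / time_in_hours = 18.14 / 1.82 hr
Speed = 9.967 km/h

6.0198 min/km, 9.967 km/h


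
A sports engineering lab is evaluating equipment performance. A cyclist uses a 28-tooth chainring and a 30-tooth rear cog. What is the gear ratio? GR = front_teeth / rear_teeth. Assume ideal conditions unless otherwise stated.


GR = front_teeth / rear_teeth
GR = 28 / 30
GR = 0.9333

0.9333


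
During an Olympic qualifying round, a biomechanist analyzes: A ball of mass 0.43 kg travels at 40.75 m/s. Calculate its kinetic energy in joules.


KE = 0.5 * m * v^2
KE = 0.5 * 0.43 * 40.75^2
KE = 0.5 * 0.43 * 1660.5625 = 357.0209 J

357.0209 J


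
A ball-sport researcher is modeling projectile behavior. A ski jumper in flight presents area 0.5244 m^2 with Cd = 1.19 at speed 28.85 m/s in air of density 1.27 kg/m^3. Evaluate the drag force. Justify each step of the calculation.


Fd = 0.5 * Cd * rho * A * v^2
Fd = 0.5 * 1.19 * 1.27 * 0.5244 * 28.85^2
v^2 = 832.3225
Fd = 0.5 * 1.19 * 1.27 * 0.5244 * 832.3225 = 329.8185 N

329.8185 N


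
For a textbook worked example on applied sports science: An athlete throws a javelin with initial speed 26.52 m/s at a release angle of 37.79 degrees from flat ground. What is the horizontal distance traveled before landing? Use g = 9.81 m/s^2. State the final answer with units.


R = v^2 * sin(2*theta) / g
Convert angle to radians: theta = 37.79 deg = 0.6596 rad
sin(2*theta) = sin(1.3191) = 0.9685
R = 26.52^2 * 0.9685 / 9.81
R = 703.3104 * 0.9685 / 9.81 = 69.4346 m

69.4346 m


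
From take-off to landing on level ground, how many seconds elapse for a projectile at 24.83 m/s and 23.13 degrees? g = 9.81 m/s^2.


T = 2*v*sin(theta)/g
sin(theta) = sin(23.13 deg) = 0.3928
T = 2*24.83*0.3928 / 9.81
T = 19.5074 / 9.81 = 1.9885 s

1.9885 s


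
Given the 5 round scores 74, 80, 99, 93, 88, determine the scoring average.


Average = sum / n
Sum = 434
Average = 434 / 5 = 86.8

86.8


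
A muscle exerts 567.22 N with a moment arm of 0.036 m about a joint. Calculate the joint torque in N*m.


tau = F * d
tau = 567.22 * 0.036
tau = 20.4199 N*m

20.4199 N*m


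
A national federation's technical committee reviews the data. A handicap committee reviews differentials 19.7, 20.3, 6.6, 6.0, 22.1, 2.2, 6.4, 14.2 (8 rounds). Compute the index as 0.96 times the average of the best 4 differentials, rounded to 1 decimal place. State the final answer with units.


All differentials: 19.7, 20.3, 6.6, 6.0, 22.1, 2.2, 6.4, 14.2
Sorted: 2.2, 6.0, 6.4, 6.6, 14.2, 19.7, 20.3, 22.1
Best 4: 2.2, 6.0, 6.4, 6.6
Average of best = 21.2 / 4 = 5.3
Raw index = 5.3 * 0.96 = 5.088
Handicap index = round(5.088, 1) = 5.1

5.1


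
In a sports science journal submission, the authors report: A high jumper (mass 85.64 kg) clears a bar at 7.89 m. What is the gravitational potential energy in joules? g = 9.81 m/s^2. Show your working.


PE = m * g * h
PE = 85.64 * 9.81 * 7.89
PE = 840.1284 * 7.89 = 6628.6131 J

6628.6131 J


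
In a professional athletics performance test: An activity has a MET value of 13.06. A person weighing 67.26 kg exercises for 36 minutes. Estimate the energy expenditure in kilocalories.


kcal = MET * mass * time_hr
Convert time: 36 min = 0.6 hr
kcal = 13.06 * 67.26 * 0.6
kcal = 527.0494 kcal

527.0494 kcal


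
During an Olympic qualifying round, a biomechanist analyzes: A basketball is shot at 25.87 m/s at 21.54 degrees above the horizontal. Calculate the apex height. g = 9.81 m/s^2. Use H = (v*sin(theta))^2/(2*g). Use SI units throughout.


H = (v*sin(theta))^2 / (2*g)
vy = v*sin(theta) = 25.87 * sin(21.54 deg) = 9.4982 m/s
H = vy^2 / (2*g) = 90.2156 / (2*9.81)
H = 90.2156 / 19.62 = 4.5981 m

4.5981 m


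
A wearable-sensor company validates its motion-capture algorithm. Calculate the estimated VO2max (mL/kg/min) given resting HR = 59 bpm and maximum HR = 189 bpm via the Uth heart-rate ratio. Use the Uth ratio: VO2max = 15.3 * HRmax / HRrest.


VO2max = 15.3 * HRmax / HRrest
VO2max = 15.3 * 189 / 59
VO2max = 2891.7 / 59 = 49.0119 mL/kg/min

49.0119 mL/kg/min


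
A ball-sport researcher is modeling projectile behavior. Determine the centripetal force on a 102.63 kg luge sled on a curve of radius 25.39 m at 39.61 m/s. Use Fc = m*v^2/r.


Fc = m * v^2 / r
v^2 = 39.61^2 = 1568.9521
Fc = 102.63 * 1568.9521 / 25.39
Fc = 161021.554 / 25.39 = 6341.9281 N

6341.9281 N


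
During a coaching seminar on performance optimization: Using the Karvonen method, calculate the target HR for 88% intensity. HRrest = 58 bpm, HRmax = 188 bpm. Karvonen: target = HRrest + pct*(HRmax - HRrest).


Target = HRrest + pct*(HRmax - HRrest)
Heart rate reserve = HRmax - HRrest = 188 - 58 = 130 bpm
Fraction = 88% = 0.88
Target = 58 + 0.88 * 130
Target = 58 + 114.4 = 172.4 bpm

172.4 bpm


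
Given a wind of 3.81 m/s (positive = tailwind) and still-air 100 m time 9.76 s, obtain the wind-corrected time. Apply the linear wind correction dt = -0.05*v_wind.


dt = -0.05 * v_wind = -0.05 * 3.81 = -0.1905 s
t_corrected = t_still + dt = 9.76 + (-0.1905)
t_corrected = 9.5695 s

9.5695 s


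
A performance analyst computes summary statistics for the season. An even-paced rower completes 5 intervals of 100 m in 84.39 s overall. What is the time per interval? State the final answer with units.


Split time = total_time / n_laps = 84.39 / 5
Split time = 16.878 s per lap

16.878 s


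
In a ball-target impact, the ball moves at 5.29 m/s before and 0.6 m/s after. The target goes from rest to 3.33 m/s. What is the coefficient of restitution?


e = (v2_after - v1_after) / (v1_before - v2_before)
Numerator = 3.33 - 0.6 = 2.73
Denominator = 5.29 - 0 = 5.29
e = 2.73 / 5.29 = 0.5161

0.5161


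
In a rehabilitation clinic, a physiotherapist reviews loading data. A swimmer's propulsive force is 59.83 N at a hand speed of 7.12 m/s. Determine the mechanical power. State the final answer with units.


P = F * v
P = 59.83 * 7.12
P = 425.9896 W

425.9896 W


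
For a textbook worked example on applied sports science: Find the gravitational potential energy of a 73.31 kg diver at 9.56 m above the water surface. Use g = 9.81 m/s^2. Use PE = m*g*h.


PE = m * g * h
PE = 73.31 * 9.81 * 9.56
PE = 719.1711 * 9.56 = 6875.2757 J

6875.2757 J


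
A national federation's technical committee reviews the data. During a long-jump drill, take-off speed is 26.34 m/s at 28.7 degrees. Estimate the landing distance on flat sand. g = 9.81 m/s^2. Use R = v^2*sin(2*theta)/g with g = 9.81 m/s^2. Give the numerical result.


R = v^2 * sin(2*theta) / g
Convert angle to radians: theta = 28.7 deg = 0.5009 rad
sin(2*theta) = sin(1.0018) = 0.8425
R = 26.34^2 * 0.8425 / 9.81
R = 693.7956 * 0.8425 / 9.81 = 59.581 m

59.581 m


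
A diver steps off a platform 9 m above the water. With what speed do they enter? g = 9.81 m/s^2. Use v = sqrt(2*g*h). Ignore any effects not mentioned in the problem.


v = sqrt(2 * g * h)
v = sqrt(2 * 9.81 * 9)
v = sqrt(176.58) = 13.2883 m/s

13.2883 m/s


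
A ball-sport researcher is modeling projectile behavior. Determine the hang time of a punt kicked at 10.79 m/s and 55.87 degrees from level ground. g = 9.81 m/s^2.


T = 2*v*sin(theta)/g
sin(theta) = sin(55.87 deg) = 0.8278
T = 2*10.79*0.8278 / 9.81
T = 17.8632 / 9.81 = 1.8209 s

1.8209 s


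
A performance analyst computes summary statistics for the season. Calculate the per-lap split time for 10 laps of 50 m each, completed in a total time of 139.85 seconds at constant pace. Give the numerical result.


Split time = total_time / n_laps = 139.85 / 10
Split time = 13.985 s per lap

13.985 s


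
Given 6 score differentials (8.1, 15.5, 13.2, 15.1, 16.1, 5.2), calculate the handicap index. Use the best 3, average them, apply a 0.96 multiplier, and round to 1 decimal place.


All differentials: 8.1, 15.5, 13.2, 15.1, 16.1, 5.2
Sorted: 5.2, 8.1, 13.2, 15.1, 15.5, 16.1
Best 3: 5.2, 8.1, 13.2
Average of best = 26.5 / 3 = 8.8333
Raw index = 8.8333 * 0.96 = 8.48
Handicap index = round(8.48, 1) = 8.5

8.5


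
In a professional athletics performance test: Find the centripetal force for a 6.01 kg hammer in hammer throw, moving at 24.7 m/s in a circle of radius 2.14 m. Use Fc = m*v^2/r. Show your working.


Fc = m * v^2 / r
v^2 = 24.7^2 = 610.09
Fc = 6.01 * 610.09 / 2.14
Fc = 3666.6409 / 2.14 = 1713.3836 N

1713.3836 N


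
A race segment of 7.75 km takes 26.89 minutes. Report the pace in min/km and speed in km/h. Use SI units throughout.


Pace = time / distance = 26.89 min / 7.75 km = 3.4697 min/km
Speed = distance / time_in_hours = 7.75 / 0.4482 hr
Speed = 17.2927 km/h

3.4697 min/km, 17.2927 km/h


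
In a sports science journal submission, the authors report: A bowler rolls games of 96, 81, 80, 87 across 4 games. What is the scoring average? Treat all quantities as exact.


Average = sum / n
Sum = 344
Average = 344 / 4 = 86

86


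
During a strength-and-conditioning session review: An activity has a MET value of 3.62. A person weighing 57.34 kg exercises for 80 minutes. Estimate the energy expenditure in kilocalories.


kcal = MET * mass * time_hr
Convert time: 80 min = 1.3333 hr
kcal = 3.62 * 57.34 * 1.3333
kcal = 276.7611 kcal

276.7611 kcal


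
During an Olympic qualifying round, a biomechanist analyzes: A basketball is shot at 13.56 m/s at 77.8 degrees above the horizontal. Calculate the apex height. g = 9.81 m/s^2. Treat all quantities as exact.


H = (v*sin(theta))^2 / (2*g)
vy = v*sin(theta) = 13.56 * sin(77.8 deg) = 13.2538 m/s
H = vy^2 / (2*g) = 175.6621 / (2*9.81)
H = 175.6621 / 19.62 = 8.9532 m

8.9532 m


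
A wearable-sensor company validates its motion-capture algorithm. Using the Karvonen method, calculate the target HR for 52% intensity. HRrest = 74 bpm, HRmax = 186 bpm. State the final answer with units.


Target = HRrest + pct*(HRmax - HRrest)
Heart rate reserve = HRmax - HRrest = 186 - 74 = 112 bpm
Fraction = 52% = 0.52
Target = 74 + 0.52 * 112
Target = 74 + 58.24 = 132.24 bpm

132.24 bpm


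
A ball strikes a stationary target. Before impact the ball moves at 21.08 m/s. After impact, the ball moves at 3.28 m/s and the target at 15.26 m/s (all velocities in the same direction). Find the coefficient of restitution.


e = (v2_after - v1_after) / (v1_before - v2_before)
Numerator = 15.26 - 3.28 = 11.98
Denominator = 21.08 - 0 = 21.08
e = 11.98 / 21.08 = 0.5683

0.5683


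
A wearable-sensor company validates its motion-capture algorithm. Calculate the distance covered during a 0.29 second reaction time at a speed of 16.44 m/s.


d = v * t
d = 16.44 * 0.29
d = 4.7676 m

4.7676 m


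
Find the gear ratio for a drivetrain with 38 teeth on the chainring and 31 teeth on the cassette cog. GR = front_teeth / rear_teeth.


GR = front_teeth / rear_teeth
GR = 38 / 31
GR = 1.2258

1.2258


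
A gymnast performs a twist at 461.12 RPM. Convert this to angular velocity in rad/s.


omega = RPM * 2 * pi / 60
omega = 461.12 * 2 * 3.14159 / 60
omega = 2897.3024 / 60 = 48.2884 rad/s

48.2884 rad/s


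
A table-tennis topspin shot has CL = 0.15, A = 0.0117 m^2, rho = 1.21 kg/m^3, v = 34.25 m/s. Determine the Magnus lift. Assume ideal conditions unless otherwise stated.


FM = 0.5 * CL * rho * A * v^2
FM = 0.5 * 0.15 * 1.21 * 0.0117 * 34.25^2
v^2 = 1173.0625
FM = 0.5 * 0.15 * 1.21 * 0.0117 * 1173.0625 = 1.2455 N

1.2455 N


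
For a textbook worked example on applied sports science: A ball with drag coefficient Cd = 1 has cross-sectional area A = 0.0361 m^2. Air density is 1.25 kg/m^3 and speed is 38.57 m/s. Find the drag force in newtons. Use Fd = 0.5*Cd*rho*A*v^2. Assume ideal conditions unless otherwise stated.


Fd = 0.5 * Cd * rho * A * v^2
Fd = 0.5 * 1 * 1.25 * 0.0361 * 38.57^2
v^2 = 1487.6449
Fd = 0.5 * 1 * 1.25 * 0.0361 * 1487.6449 = 33.565 N

33.565 N


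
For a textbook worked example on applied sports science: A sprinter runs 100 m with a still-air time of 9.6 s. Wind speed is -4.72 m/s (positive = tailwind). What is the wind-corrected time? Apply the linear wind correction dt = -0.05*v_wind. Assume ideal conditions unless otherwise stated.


dt = -0.05 * v_wind = -0.05 * -4.72 = 0.236 s
t_corrected = t_still + dt = 9.6 + (0.236)
t_corrected = 9.836 s

9.836 s


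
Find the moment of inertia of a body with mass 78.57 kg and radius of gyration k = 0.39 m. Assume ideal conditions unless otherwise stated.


I = m * k^2
I = 78.57 * 0.39^2
I = 78.57 * 0.1521 = 11.9505 kg*m^2

11.9505 kg*m^2


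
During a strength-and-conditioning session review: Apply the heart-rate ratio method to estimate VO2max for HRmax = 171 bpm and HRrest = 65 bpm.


VO2max = 15.3 * HRmax / HRrest
VO2max = 15.3 * 171 / 65
VO2max = 2616.3 / 65 = 40.2508 mL/kg/min

40.2508 mL/kg/min


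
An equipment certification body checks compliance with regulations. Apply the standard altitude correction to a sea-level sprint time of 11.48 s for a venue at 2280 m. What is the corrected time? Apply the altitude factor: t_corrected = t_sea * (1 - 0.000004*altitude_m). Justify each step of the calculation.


Correction factor = 1 - 0.000004 * 2280 = 0.99088
t_corrected = t_sea * factor = 11.48 * 0.99088
t_corrected = 11.3753 s

11.3753 s


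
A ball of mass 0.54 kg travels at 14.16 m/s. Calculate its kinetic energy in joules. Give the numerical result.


KE = 0.5 * m * v^2
KE = 0.5 * 0.54 * 14.16^2
KE = 0.5 * 0.54 * 200.5056 = 54.1365 J

54.1365 J


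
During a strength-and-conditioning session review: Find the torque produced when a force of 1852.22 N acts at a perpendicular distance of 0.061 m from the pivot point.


tau = F * d
tau = 1852.22 * 0.061
tau = 112.9854 N*m

112.9854 N*m


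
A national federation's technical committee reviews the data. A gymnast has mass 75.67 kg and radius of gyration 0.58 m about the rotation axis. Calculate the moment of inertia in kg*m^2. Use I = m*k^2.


I = m * k^2
I = 75.67 * 0.58^2
I = 75.67 * 0.3364 = 25.4554 kg*m^2

25.4554 kg*m^2


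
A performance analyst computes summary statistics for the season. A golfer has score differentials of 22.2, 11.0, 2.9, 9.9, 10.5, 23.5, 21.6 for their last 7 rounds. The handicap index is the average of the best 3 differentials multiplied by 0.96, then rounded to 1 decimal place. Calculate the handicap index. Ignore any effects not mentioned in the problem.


All differentials: 22.2, 11.0, 2.9, 9.9, 10.5, 23.5, 21.6
Sorted: 2.9, 9.9, 10.5, 11.0, 21.6, 22.2, 23.5
Best 3: 2.9, 9.9, 10.5
Average of best = 23.3 / 3 = 7.7667
Raw index = 7.7667 * 0.96 = 7.456
Handicap index = round(7.456, 1) = 7.5

7.5


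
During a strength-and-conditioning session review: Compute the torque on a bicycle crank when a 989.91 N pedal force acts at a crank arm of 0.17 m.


tau = F * d
tau = 989.91 * 0.17
tau = 168.2847 N*m

168.2847 N*m


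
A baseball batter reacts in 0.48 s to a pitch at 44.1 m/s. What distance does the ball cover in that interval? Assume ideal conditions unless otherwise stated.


d = v * t
d = 44.1 * 0.48
d = 21.168 m

21.168 m


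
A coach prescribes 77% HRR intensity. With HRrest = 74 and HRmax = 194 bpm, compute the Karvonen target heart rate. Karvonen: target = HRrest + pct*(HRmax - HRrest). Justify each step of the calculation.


Target = HRrest + pct*(HRmax - HRrest)
Heart rate reserve = HRmax - HRrest = 194 - 74 = 120 bpm
Fraction = 77% = 0.77
Target = 74 + 0.77 * 120
Target = 74 + 92.4 = 166.4 bpm

166.4 bpm


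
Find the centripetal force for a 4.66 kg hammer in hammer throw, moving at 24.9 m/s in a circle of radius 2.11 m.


Fc = m * v^2 / r
v^2 = 24.9^2 = 620.01
Fc = 4.66 * 620.01 / 2.11
Fc = 2889.2466 / 2.11 = 1369.3112 N

1369.3112 N


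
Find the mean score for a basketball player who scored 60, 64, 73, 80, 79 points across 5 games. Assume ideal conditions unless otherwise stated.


Average = sum / n
Sum = 356
Average = 356 / 5 = 71.2

71.2


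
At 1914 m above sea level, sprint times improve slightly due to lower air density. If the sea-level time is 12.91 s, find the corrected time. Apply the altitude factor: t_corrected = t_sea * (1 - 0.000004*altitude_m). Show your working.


Correction factor = 1 - 0.000004 * 1914 = 0.992344
t_corrected = t_sea * factor = 12.91 * 0.992344
t_corrected = 12.8112 s

12.8112 s


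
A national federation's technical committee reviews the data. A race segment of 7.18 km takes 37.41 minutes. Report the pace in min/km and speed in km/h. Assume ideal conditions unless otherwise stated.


Pace = time / distance = 37.41 min / 7.18 km = 5.2103 min/km
Speed = distance / time_in_hours = 7.18 / 0.6235 hr
Speed = 11.5156 km/h

5.2103 min/km, 11.5156 km/h


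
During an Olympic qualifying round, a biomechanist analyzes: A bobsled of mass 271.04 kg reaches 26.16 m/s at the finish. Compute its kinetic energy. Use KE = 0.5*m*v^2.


KE = 0.5 * m * v^2
KE = 0.5 * 271.04 * 26.16^2
KE = 0.5 * 271.04 * 684.3456 = 92742.5157 J

92742.5157 J


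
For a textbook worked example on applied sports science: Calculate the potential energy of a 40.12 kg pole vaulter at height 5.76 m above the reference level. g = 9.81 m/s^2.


PE = m * g * h
PE = 40.12 * 9.81 * 5.76
PE = 393.5772 * 5.76 = 2267.0047 J

2267.0047 J


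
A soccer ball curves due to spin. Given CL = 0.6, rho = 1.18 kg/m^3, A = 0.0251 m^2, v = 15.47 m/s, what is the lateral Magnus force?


FM = 0.5 * CL * rho * A * v^2
FM = 0.5 * 0.6 * 1.18 * 0.0251 * 15.47^2
v^2 = 239.3209
FM = 0.5 * 0.6 * 1.18 * 0.0251 * 239.3209 = 2.1265 N

2.1265 N


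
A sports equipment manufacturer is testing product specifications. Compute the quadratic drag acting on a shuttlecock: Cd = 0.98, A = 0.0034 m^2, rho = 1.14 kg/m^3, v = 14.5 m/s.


Fd = 0.5 * Cd * rho * A * v^2
Fd = 0.5 * 0.98 * 1.14 * 0.0034 * 14.5^2
v^2 = 210.25
Fd = 0.5 * 0.98 * 1.14 * 0.0034 * 210.25 = 0.3993 N

0.3993 N


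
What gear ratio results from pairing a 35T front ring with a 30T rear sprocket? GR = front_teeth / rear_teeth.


GR = front_teeth / rear_teeth
GR = 35 / 30
GR = 1.1667

1.1667


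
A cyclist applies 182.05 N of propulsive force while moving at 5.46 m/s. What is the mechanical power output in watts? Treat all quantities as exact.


P = F * v
P = 182.05 * 5.46
P = 993.993 W

993.993 W


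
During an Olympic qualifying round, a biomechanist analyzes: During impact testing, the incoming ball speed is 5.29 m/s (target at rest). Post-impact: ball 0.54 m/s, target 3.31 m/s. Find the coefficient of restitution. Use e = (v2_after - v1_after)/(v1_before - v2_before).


e = (v2_after - v1_after) / (v1_before - v2_before)
Numerator = 3.31 - 0.54 = 2.77
Denominator = 5.29 - 0 = 5.29
e = 2.77 / 5.29 = 0.5236

0.5236


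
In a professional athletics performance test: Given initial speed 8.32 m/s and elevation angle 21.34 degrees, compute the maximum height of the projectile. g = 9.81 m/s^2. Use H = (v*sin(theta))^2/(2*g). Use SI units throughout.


H = (v*sin(theta))^2 / (2*g)
vy = v*sin(theta) = 8.32 * sin(21.34 deg) = 3.0277 m/s
H = vy^2 / (2*g) = 9.1667 / (2*9.81)
H = 9.1667 / 19.62 = 0.4672 m

0.4672 m


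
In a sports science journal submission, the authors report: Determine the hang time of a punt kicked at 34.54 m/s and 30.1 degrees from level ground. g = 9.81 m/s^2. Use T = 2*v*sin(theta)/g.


T = 2*v*sin(theta)/g
sin(theta) = sin(30.1 deg) = 0.5015
T = 2*34.54*0.5015 / 9.81
T = 34.6444 / 9.81 = 3.5315 s

3.5315 s


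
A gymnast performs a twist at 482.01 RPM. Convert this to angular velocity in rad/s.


omega = RPM * 2 * pi / 60
omega = 482.01 * 2 * 3.14159 / 60
omega = 3028.5581 / 60 = 50.476 rad/s

50.476 rad/s


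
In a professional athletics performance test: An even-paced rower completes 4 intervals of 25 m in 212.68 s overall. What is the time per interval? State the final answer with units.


Split time = total_time / n_laps = 212.68 / 4
Split time = 53.17 s per lap

53.17 s
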